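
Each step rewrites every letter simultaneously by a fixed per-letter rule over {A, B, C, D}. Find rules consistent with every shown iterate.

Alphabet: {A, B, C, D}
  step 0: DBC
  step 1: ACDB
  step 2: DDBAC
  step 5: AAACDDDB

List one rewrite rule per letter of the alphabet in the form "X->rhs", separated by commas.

  step 1 ⇒ step 2: ACDB ⇒ D·DB·A·C
    A ↦ D
    B ↦ C
    C ↦ DB
    D ↦ A

A->D, B->C, C->DB, D->A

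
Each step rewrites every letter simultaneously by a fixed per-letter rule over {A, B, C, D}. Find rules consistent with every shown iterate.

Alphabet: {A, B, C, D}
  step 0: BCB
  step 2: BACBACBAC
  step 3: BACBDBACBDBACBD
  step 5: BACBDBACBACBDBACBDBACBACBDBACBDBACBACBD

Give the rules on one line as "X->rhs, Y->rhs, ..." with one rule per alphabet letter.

  step 2 ⇒ step 3: BACBACBAC ⇒ BA·C·BD·BA·C·BD·BA·C·BD
    A ↦ C
    B ↦ BA
    C ↦ BD
    D ↦ C  (constrained at step 3)

A->C, B->BA, C->BD, D->C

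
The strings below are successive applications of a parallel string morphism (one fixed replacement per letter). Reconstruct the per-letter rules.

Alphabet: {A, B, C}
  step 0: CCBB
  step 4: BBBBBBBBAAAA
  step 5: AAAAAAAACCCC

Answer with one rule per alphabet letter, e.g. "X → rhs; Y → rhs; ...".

A->C, B->A, C->BB

  step 4 ⇒ step 5: BBBBBBBBAAAA ⇒ A·A·A·A·A·A·A·A·C·C·C·C
    A ↦ C
    B ↦ A
    C ↦ BB  (constrained at step 0)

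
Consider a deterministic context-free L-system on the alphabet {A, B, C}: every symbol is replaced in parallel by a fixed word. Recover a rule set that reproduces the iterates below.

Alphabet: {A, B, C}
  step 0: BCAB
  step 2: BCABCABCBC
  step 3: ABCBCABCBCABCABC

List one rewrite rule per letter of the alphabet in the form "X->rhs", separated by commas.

A->BC, B->A, C->BC

  step 2 ⇒ step 3: BCABCABCBC ⇒ A·BC·BC·A·BC·BC·A·BC·A·BC
    A ↦ BC
    B ↦ A
    C ↦ BC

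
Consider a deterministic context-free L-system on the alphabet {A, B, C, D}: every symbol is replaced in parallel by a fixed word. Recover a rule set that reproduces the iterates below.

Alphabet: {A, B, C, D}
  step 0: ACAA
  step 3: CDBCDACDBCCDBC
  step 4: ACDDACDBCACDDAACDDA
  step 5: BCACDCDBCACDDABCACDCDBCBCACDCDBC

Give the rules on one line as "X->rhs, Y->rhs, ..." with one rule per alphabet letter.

A->BC, B->D, C->A, D->CD

  step 4 ⇒ step 5: ACDDACDBCACDDAACDDA ⇒ BC·A·CD·CD·BC·A·CD·D·A·BC·A·CD·CD·BC·BC·A·CD·CD·BC
    A ↦ BC
    B ↦ D
    C ↦ A
    D ↦ CD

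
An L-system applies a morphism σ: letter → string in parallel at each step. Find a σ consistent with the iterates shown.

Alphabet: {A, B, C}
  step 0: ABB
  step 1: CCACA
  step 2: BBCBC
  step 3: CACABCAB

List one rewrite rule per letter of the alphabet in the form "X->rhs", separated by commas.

  step 2 ⇒ step 3: BBCBC ⇒ CA·CA·B·CA·B
    B ↦ CA
    C ↦ B
  step 0 ⇒ step 1: ABB ⇒ C·CA·CA
    A ↦ C

A->C, B->CA, C->B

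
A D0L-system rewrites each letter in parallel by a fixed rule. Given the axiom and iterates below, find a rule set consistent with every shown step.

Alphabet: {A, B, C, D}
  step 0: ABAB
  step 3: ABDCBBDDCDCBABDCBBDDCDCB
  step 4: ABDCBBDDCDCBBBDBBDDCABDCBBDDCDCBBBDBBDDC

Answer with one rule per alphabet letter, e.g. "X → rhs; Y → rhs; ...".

A->AB, B->DC, C->BD, D->B

  step 3 ⇒ step 4: ABDCBBDDCDCBABDCBBDDCDCB ⇒ AB·DC·B·BD·DC·DC·B·B·BD·B·BD·DC·AB·DC·B·BD·DC·DC·B·B·BD·B·BD·DC
    A ↦ AB
    B ↦ DC
    C ↦ BD
    D ↦ B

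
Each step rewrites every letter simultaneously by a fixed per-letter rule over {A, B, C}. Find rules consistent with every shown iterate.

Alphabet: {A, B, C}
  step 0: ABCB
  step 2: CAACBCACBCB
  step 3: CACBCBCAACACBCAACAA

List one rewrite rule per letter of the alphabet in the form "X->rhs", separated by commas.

  step 2 ⇒ step 3: CAACBCACBCB ⇒ CA·CB·CB·CA·A·CA·CB·CA·A·CA·A
    A ↦ CB
    B ↦ A
    C ↦ CA

A->CB, B->A, C->CA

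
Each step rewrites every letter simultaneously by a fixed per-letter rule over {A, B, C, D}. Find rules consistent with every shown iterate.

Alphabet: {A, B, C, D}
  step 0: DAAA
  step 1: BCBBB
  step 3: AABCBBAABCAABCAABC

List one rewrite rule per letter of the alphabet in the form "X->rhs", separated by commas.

  step 0 ⇒ step 1: DAAA ⇒ BC·B·B·B
    A ↦ B
    D ↦ BC
    B ↦ CD  (constrained at step 1)
    C ↦ AA  (constrained at step 1)

A->B, B->CD, C->AA, D->BC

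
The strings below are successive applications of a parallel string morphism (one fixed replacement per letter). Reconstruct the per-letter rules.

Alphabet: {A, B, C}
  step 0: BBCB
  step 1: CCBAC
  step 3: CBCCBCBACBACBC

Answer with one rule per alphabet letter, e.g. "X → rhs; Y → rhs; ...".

  step 0 ⇒ step 1: BBCB ⇒ C·C·BA·C
    B ↦ C
    C ↦ BA
    A ↦ BC  (constrained at step 1)

A->BC, B->C, C->BA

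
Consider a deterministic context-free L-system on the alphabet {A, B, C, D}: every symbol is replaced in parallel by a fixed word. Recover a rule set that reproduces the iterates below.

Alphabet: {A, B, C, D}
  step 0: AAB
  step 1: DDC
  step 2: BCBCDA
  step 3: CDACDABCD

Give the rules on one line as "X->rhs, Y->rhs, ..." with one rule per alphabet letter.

A->D, B->C, C->DA, D->BC

  step 2 ⇒ step 3: BCBCDA ⇒ C·DA·C·DA·BC·D
    A ↦ D
    B ↦ C
    C ↦ DA
    D ↦ BC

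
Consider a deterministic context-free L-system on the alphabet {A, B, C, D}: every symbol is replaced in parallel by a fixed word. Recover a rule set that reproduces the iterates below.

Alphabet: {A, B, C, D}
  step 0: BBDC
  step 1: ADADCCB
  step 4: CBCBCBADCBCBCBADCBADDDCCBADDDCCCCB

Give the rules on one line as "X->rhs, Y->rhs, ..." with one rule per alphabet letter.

  step 0 ⇒ step 1: BBDC ⇒ AD·AD·C·CB
    B ↦ AD
    C ↦ CB
    D ↦ C
    A ↦ DD  (constrained at step 1)

A->DD, B->AD, C->CB, D->C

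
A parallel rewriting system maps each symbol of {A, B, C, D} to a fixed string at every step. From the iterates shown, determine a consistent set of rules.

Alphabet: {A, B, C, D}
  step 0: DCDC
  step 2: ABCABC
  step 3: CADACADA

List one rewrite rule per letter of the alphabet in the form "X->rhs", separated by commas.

A->C, B->A, C->DA, D->B

  step 2 ⇒ step 3: ABCABC ⇒ C·A·DA·C·A·DA
    A ↦ C
    B ↦ A
    C ↦ DA
    D ↦ B  (constrained at step 0)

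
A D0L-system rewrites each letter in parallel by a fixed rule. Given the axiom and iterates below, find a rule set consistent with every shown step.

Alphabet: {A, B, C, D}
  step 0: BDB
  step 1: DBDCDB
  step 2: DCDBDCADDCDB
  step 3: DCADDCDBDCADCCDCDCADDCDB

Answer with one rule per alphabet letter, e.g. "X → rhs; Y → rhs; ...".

  step 2 ⇒ step 3: DCDBDCADDCDB ⇒ DC·AD·DC·DB·DC·AD·CC·DC·DC·AD·DC·DB
    A ↦ CC
    B ↦ DB
    C ↦ AD
    D ↦ DC

A->CC, B->DB, C->AD, D->DC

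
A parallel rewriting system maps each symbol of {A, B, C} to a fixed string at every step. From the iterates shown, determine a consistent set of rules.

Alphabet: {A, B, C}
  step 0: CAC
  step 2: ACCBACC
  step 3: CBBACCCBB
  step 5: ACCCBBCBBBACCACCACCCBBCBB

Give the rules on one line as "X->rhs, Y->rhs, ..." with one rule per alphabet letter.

  step 2 ⇒ step 3: ACCBACC ⇒ C·B·B·ACC·C·B·B
    A ↦ C
    B ↦ ACC
    C ↦ B

A->C, B->ACC, C->B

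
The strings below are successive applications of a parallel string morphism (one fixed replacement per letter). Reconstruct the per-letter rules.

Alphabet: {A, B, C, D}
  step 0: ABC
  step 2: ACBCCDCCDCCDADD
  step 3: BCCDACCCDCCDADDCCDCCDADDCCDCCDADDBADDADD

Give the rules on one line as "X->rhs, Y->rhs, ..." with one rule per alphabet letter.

  step 2 ⇒ step 3: ACBCCDCCDCCDADD ⇒ B·CCD·AC·CCD·CCD·ADD·CCD·CCD·ADD·CCD·CCD·ADD·B·ADD·ADD
    A ↦ B
    B ↦ AC
    C ↦ CCD
    D ↦ ADD

A->B, B->AC, C->CCD, D->ADD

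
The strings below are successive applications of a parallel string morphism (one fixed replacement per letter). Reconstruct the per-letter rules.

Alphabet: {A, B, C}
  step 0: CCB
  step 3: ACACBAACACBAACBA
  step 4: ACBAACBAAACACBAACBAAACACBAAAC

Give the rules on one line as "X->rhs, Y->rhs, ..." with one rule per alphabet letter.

  step 3 ⇒ step 4: ACACBAACACBAACBA ⇒ AC·BA·AC·BA·A·AC·AC·BA·AC·BA·A·AC·AC·BA·A·AC
    A ↦ AC
    B ↦ A
    C ↦ BA

A->AC, B->A, C->BA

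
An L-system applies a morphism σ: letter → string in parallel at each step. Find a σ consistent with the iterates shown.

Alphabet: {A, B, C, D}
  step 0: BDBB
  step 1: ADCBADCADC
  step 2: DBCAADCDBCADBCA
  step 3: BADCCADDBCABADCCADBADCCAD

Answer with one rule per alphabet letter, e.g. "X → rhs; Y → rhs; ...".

  step 2 ⇒ step 3: DBCAADCDBCADBCA ⇒ B·ADC·CA·D·D·B·CA·B·ADC·CA·D·B·ADC·CA·D
    A ↦ D
    B ↦ ADC
    C ↦ CA
    D ↦ B

A->D, B->ADC, C->CA, D->B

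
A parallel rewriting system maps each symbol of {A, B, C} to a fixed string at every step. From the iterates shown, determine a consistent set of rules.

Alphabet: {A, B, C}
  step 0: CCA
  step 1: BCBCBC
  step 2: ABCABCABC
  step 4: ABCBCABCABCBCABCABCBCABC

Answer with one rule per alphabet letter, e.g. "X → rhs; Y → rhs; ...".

  step 1 ⇒ step 2: BCBCBC ⇒ A·BC·A·BC·A·BC
    B ↦ A
    C ↦ BC
  step 0 ⇒ step 1: CCA ⇒ BC·BC·BC
    A ↦ BC

A->BC, B->A, C->BC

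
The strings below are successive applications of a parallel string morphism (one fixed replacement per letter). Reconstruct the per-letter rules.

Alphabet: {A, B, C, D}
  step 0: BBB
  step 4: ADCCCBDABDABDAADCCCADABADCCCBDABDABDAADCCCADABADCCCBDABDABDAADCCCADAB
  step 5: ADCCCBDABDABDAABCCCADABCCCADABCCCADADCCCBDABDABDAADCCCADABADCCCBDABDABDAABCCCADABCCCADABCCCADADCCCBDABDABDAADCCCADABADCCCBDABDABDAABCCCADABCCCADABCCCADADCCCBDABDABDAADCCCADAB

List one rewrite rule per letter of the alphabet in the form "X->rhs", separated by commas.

  step 4 ⇒ step 5: ADCCCBDABDABDAADCCCADABADCCCBDABDABDAADCCCADABADCCCBDABDABDAADCCCADAB ⇒ AD·CCC·BDA·BDA·BDA·AB·CCC·AD·AB·CCC·AD·AB·CCC·AD·AD·CCC·BDA·BDA·BDA·AD·CCC·AD·AB·AD·CCC·BDA·BDA·BDA·AB·CCC·AD·AB·CCC·AD·AB·CCC·AD·AD·CCC·BDA·BDA·BDA·AD·CCC·AD·AB·AD·CCC·BDA·BDA·BDA·AB·CCC·AD·AB·CCC·AD·AB·CCC·AD·AD·CCC·BDA·BDA·BDA·AD·CCC·AD·AB
    A ↦ AD
    B ↦ AB
    C ↦ BDA
    D ↦ CCC

A->AD, B->AB, C->BDA, D->CCC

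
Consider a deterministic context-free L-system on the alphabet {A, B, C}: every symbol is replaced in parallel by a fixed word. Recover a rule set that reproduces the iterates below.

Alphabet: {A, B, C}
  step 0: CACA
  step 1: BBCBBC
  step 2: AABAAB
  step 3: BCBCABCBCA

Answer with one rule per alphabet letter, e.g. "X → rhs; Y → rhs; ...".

A->BC, B->A, C->B

  step 2 ⇒ step 3: AABAAB ⇒ BC·BC·A·BC·BC·A
    A ↦ BC
    B ↦ A
  step 0 ⇒ step 1: CACA ⇒ B·BC·B·BC
    C ↦ B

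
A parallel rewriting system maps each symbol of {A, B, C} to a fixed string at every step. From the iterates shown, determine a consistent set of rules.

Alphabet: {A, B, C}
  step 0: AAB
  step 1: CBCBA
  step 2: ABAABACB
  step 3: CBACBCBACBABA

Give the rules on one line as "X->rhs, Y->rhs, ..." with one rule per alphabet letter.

  step 2 ⇒ step 3: ABAABACB ⇒ CB·A·CB·CB·A·CB·AB·A
    A ↦ CB
    B ↦ A
    C ↦ AB

A->CB, B->A, C->AB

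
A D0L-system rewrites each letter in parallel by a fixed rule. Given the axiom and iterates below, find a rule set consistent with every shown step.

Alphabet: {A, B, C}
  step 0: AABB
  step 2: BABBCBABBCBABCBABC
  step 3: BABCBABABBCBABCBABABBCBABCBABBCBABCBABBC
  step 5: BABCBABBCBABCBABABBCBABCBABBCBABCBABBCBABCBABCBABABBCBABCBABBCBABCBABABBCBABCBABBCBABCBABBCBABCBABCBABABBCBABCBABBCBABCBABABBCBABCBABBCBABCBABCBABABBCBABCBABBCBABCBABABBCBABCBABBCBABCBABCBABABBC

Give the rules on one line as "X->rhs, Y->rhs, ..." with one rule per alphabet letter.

  step 2 ⇒ step 3: BABBCBABBCBABCBABC ⇒ BA·BC·BA·BA·BBC·BA·BC·BA·BA·BBC·BA·BC·BA·BBC·BA·BC·BA·BBC
    A ↦ BC
    B ↦ BA
    C ↦ BBC

A->BC, B->BA, C->BBC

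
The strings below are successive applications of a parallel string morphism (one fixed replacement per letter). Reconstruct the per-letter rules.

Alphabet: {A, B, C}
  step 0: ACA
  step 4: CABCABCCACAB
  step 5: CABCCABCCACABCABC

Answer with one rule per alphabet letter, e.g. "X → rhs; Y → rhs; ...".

A->B, B->C, C->CA

  step 4 ⇒ step 5: CABCABCCACAB ⇒ CA·B·C·CA·B·C·CA·CA·B·CA·B·C
    A ↦ B
    B ↦ C
    C ↦ CA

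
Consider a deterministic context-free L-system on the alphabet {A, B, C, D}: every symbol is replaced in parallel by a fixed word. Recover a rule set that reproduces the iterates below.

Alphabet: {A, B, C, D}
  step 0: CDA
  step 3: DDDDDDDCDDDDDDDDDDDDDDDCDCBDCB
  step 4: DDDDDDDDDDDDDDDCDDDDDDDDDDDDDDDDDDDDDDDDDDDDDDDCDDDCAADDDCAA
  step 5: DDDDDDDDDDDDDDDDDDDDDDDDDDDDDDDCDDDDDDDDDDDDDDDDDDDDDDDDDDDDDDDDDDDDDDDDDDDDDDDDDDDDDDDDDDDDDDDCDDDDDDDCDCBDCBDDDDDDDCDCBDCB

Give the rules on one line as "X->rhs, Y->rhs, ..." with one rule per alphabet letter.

A->DCB, B->AA, C->DC, D->DD

  step 4 ⇒ step 5: DDDDDDDDDDDDDDDCDDDDDDDDDDDDDDDDDDDDDDDDDDDDDDDCDDDCAADDDCAA ⇒ DD·DD·DD·DD·DD·DD·DD·DD·DD·DD·DD·DD·DD·DD·DD·DC·DD·DD·DD·DD·DD·DD·DD·DD·DD·DD·DD·DD·DD·DD·DD·DD·DD·DD·DD·DD·DD·DD·DD·DD·DD·DD·DD·DD·DD·DD·DD·DC·DD·DD·DD·DC·DCB·DCB·DD·DD·DD·DC·DCB·DCB
    A ↦ DCB
    C ↦ DC
    D ↦ DD
  step 3 ⇒ step 4: DDDDDDDCDDDDDDDDDDDDDDDCDCBDCB ⇒ DD·DD·DD·DD·DD·DD·DD·DC·DD·DD·DD·DD·DD·DD·DD·DD·DD·DD·DD·DD·DD·DD·DD·DC·DD·DC·AA·DD·DC·AA
    B ↦ AA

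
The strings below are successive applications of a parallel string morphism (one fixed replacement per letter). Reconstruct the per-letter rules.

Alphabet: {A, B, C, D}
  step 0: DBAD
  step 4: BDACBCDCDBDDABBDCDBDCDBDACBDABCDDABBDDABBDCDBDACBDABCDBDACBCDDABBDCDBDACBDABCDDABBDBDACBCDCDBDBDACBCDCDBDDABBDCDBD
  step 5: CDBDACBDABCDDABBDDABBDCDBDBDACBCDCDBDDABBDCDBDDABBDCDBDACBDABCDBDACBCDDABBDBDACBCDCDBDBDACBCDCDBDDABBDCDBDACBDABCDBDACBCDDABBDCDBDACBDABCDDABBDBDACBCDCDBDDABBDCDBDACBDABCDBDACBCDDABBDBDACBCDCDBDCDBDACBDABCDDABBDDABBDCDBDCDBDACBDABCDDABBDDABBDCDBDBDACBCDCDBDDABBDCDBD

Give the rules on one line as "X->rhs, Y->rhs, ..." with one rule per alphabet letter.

A->ACB, B->CD, C->DAB, D->BD

  step 4 ⇒ step 5: BDACBCDCDBDDABBDCDBDCDBDACBDABCDDABBDDABBDCDBDACBDABCDBDACBCDDABBDCDBDACBDABCDDABBDBDACBCDCDBDBDACBCDCDBDDABBDCDBD ⇒ CD·BD·ACB·DAB·CD·DAB·BD·DAB·BD·CD·BD·BD·ACB·CD·CD·BD·DAB·BD·CD·BD·DAB·BD·CD·BD·ACB·DAB·CD·BD·ACB·CD·DAB·BD·BD·ACB·CD·CD·BD·BD·ACB·CD·CD·BD·DAB·BD·CD·BD·ACB·DAB·CD·BD·ACB·CD·DAB·BD·CD·BD·ACB·DAB·CD·DAB·BD·BD·ACB·CD·CD·BD·DAB·BD·CD·BD·ACB·DAB·CD·BD·ACB·CD·DAB·BD·BD·ACB·CD·CD·BD·CD·BD·ACB·DAB·CD·DAB·BD·DAB·BD·CD·BD·CD·BD·ACB·DAB·CD·DAB·BD·DAB·BD·CD·BD·BD·ACB·CD·CD·BD·DAB·BD·CD·BD
    A ↦ ACB
    B ↦ CD
    C ↦ DAB
    D ↦ BD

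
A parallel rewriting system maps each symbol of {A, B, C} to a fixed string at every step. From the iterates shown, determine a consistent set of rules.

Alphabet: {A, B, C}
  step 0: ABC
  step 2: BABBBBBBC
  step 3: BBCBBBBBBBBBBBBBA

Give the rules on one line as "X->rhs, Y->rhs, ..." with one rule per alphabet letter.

  step 2 ⇒ step 3: BABBBBBBC ⇒ BB·C·BB·BB·BB·BB·BB·BB·BA
    A ↦ C
    B ↦ BB
    C ↦ BA

A->C, B->BB, C->BA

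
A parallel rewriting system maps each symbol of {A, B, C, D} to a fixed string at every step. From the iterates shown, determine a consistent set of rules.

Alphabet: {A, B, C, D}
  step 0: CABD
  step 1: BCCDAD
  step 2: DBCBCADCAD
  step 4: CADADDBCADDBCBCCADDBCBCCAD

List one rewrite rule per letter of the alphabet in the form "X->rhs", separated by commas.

  step 1 ⇒ step 2: BCCDAD ⇒ D·BC·BC·AD·C·AD
    A ↦ C
    B ↦ D
    C ↦ BC
    D ↦ AD

A->C, B->D, C->BC, D->AD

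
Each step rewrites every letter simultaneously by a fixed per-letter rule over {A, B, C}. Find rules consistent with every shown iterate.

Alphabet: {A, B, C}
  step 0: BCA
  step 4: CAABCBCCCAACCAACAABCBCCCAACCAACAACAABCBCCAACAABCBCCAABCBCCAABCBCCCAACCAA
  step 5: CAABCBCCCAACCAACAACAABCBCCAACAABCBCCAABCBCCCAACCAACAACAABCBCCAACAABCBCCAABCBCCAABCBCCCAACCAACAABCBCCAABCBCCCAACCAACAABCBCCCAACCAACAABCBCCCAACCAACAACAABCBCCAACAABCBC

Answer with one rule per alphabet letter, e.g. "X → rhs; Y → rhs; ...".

  step 4 ⇒ step 5: CAABCBCCCAACCAACAABCBCCCAACCAACAACAABCBCCAACAABCBCCAABCBCCAABCBCCCAACCAA ⇒ CAA·BC·BC·C·CAA·C·CAA·CAA·CAA·BC·BC·CAA·CAA·BC·BC·CAA·BC·BC·C·CAA·C·CAA·CAA·CAA·BC·BC·CAA·CAA·BC·BC·CAA·BC·BC·CAA·BC·BC·C·CAA·C·CAA·CAA·BC·BC·CAA·BC·BC·C·CAA·C·CAA·CAA·BC·BC·C·CAA·C·CAA·CAA·BC·BC·C·CAA·C·CAA·CAA·CAA·BC·BC·CAA·CAA·BC·BC
    A ↦ BC
    B ↦ C
    C ↦ CAA

A->BC, B->C, C->CAA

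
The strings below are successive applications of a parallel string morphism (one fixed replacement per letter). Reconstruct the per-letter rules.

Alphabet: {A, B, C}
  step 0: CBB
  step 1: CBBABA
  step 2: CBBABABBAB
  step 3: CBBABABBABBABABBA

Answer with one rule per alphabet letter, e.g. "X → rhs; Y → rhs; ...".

  step 2 ⇒ step 3: CBBABABBAB ⇒ CB·BA·BA·B·BA·B·BA·BA·B·BA
    A ↦ B
    B ↦ BA
    C ↦ CB

A->B, B->BA, C->CB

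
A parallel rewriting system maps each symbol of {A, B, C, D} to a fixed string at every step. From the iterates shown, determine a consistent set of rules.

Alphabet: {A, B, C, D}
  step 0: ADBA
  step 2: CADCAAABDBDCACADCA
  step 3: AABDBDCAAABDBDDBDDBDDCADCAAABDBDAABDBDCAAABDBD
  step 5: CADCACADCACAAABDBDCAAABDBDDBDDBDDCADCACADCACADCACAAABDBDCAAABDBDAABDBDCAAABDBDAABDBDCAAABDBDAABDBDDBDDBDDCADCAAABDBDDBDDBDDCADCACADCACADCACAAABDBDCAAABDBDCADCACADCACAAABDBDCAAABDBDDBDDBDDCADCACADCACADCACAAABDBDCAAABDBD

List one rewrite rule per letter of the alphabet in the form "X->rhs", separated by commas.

  step 2 ⇒ step 3: CADCAAABDBDCACADCA ⇒ AAB·DBD·CA·AAB·DBD·DBD·DBD·D·CA·D·CA·AAB·DBD·AAB·DBD·CA·AAB·DBD
    A ↦ DBD
    B ↦ D
    C ↦ AAB
    D ↦ CA

A->DBD, B->D, C->AAB, D->CA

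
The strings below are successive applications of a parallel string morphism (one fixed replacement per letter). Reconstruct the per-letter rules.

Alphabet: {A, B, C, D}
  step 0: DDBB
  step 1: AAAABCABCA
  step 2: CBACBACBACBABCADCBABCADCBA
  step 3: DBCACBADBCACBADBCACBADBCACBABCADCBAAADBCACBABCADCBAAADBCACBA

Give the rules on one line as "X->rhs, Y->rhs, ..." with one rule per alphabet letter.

  step 2 ⇒ step 3: CBACBACBACBABCADCBABCADCBA ⇒ D·BCA·CBA·D·BCA·CBA·D·BCA·CBA·D·BCA·CBA·BCA·D·CBA·AA·D·BCA·CBA·BCA·D·CBA·AA·D·BCA·CBA
    A ↦ CBA
    B ↦ BCA
    C ↦ D
    D ↦ AA

A->CBA, B->BCA, C->D, D->AA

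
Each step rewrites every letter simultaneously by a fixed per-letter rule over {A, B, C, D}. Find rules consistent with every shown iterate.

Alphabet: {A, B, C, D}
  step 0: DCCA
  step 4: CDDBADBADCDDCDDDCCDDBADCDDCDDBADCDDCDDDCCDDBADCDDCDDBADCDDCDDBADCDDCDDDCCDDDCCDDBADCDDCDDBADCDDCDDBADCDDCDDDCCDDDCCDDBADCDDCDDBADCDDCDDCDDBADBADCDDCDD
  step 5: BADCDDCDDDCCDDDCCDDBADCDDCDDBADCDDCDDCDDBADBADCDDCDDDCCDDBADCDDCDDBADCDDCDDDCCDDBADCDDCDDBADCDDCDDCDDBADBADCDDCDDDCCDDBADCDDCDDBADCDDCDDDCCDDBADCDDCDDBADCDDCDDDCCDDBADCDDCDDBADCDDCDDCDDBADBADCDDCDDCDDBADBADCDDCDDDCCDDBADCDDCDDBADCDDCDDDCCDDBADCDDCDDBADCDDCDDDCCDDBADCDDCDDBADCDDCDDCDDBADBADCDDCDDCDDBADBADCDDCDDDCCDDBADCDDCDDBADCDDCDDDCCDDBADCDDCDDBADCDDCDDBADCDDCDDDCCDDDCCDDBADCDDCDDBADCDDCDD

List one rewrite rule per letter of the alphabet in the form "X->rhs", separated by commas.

  step 4 ⇒ step 5: CDDBADBADCDDCDDDCCDDBADCDDCDDBADCDDCDDDCCDDBADCDDCDDBADCDDCDDBADCDDCDDDCCDDDCCDDBADCDDCDDBADCDDCDDBADCDDCDDDCCDDDCCDDBADCDDCDDBADCDDCDDCDDBADBADCDDCDD ⇒ BAD·CDD·CDD·D·C·CDD·D·C·CDD·BAD·CDD·CDD·BAD·CDD·CDD·CDD·BAD·BAD·CDD·CDD·D·C·CDD·BAD·CDD·CDD·BAD·CDD·CDD·D·C·CDD·BAD·CDD·CDD·BAD·CDD·CDD·CDD·BAD·BAD·CDD·CDD·D·C·CDD·BAD·CDD·CDD·BAD·CDD·CDD·D·C·CDD·BAD·CDD·CDD·BAD·CDD·CDD·D·C·CDD·BAD·CDD·CDD·BAD·CDD·CDD·CDD·BAD·BAD·CDD·CDD·CDD·BAD·BAD·CDD·CDD·D·C·CDD·BAD·CDD·CDD·BAD·CDD·CDD·D·C·CDD·BAD·CDD·CDD·BAD·CDD·CDD·D·C·CDD·BAD·CDD·CDD·BAD·CDD·CDD·CDD·BAD·BAD·CDD·CDD·CDD·BAD·BAD·CDD·CDD·D·C·CDD·BAD·CDD·CDD·BAD·CDD·CDD·D·C·CDD·BAD·CDD·CDD·BAD·CDD·CDD·BAD·CDD·CDD·D·C·CDD·D·C·CDD·BAD·CDD·CDD·BAD·CDD·CDD
    A ↦ C
    B ↦ D
    C ↦ BAD
    D ↦ CDD

A->C, B->D, C->BAD, D->CDD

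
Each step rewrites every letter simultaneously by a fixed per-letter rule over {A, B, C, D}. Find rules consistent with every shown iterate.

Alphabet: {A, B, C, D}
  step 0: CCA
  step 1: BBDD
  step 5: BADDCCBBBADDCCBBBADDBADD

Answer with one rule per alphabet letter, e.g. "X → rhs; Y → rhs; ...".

A->DD, B->BA, C->B, D->C

  step 0 ⇒ step 1: CCA ⇒ B·B·DD
    A ↦ DD
    C ↦ B
    B ↦ BA  (constrained at step 1)
    D ↦ C  (constrained at step 1)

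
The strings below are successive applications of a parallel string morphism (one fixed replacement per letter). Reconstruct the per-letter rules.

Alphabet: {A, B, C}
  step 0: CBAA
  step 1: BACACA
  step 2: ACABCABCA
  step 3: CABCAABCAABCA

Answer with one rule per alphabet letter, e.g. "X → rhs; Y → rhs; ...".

  step 2 ⇒ step 3: ACABCABCA ⇒ CA·B·CA·A·B·CA·A·B·CA
    A ↦ CA
    B ↦ A
    C ↦ B

A->CA, B->A, C->B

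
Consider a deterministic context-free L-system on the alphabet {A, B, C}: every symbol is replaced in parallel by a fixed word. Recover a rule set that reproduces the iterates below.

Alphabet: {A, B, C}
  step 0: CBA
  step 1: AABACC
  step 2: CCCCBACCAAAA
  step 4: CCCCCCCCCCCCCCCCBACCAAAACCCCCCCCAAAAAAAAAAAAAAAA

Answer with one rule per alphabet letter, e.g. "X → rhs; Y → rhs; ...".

A->CC, B->BA, C->AA

  step 1 ⇒ step 2: AABACC ⇒ CC·CC·BA·CC·AA·AA
    A ↦ CC
    B ↦ BA
    C ↦ AA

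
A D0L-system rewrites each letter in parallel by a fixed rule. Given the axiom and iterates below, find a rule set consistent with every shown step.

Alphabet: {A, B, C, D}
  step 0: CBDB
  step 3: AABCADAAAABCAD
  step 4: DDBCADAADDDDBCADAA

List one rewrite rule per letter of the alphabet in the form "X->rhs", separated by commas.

A->D, B->BC, C->A, D->AA

  step 3 ⇒ step 4: AABCADAAAABCAD ⇒ D·D·BC·A·D·AA·D·D·D·D·BC·A·D·AA
    A ↦ D
    B ↦ BC
    C ↦ A
    D ↦ AA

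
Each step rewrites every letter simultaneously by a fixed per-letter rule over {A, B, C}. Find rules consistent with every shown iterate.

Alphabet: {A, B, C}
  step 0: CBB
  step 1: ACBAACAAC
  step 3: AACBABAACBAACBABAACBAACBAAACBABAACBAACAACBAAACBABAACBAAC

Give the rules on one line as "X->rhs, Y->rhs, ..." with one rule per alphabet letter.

  step 0 ⇒ step 1: CBB ⇒ ACB·AAC·AAC
    B ↦ AAC
    C ↦ ACB
    A ↦ BA  (constrained at step 1)

A->BA, B->AAC, C->ACB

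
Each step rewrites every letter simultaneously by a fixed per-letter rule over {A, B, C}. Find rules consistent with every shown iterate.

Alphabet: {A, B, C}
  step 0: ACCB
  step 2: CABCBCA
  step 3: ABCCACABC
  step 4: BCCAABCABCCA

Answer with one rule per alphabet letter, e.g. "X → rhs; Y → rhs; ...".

  step 3 ⇒ step 4: ABCCACABC ⇒ BC·C·A·A·BC·A·BC·C·A
    A ↦ BC
    B ↦ C
    C ↦ A

A->BC, B->C, C->A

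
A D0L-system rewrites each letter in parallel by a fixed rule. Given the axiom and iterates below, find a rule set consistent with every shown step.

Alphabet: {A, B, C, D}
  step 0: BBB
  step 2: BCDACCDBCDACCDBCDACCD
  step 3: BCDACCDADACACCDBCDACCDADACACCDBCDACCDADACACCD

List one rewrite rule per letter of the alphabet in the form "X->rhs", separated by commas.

A->AD, B->BCD, C->AC, D->CD

  step 2 ⇒ step 3: BCDACCDBCDACCDBCDACCD ⇒ BCD·AC·CD·AD·AC·AC·CD·BCD·AC·CD·AD·AC·AC·CD·BCD·AC·CD·AD·AC·AC·CD
    A ↦ AD
    B ↦ BCD
    C ↦ AC
    D ↦ CD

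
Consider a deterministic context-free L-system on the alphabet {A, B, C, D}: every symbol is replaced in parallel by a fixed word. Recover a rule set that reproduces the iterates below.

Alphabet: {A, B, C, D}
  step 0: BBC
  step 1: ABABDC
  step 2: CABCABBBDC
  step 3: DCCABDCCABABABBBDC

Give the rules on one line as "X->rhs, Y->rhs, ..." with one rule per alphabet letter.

  step 2 ⇒ step 3: CABCABBBDC ⇒ DC·C·AB·DC·C·AB·AB·AB·BB·DC
    A ↦ C
    B ↦ AB
    C ↦ DC
    D ↦ BB

A->C, B->AB, C->DC, D->BB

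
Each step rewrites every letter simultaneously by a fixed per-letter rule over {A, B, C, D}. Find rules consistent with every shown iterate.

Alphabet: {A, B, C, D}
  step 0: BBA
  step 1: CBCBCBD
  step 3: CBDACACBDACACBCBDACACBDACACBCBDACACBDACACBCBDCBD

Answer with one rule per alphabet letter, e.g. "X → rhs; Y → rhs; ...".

A->CBD, B->CB, C->ACA, D->AA

  step 0 ⇒ step 1: BBA ⇒ CB·CB·CBD
    A ↦ CBD
    B ↦ CB
    C ↦ ACA  (constrained at step 1)
    D ↦ AA  (constrained at step 1)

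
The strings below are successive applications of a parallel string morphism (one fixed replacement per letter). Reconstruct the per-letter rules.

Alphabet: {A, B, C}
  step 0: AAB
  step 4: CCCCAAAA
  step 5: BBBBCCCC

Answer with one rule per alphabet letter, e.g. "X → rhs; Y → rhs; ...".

A->C, B->AA, C->B

  step 4 ⇒ step 5: CCCCAAAA ⇒ B·B·B·B·C·C·C·C
    A ↦ C
    C ↦ B
    B ↦ AA  (constrained at step 0)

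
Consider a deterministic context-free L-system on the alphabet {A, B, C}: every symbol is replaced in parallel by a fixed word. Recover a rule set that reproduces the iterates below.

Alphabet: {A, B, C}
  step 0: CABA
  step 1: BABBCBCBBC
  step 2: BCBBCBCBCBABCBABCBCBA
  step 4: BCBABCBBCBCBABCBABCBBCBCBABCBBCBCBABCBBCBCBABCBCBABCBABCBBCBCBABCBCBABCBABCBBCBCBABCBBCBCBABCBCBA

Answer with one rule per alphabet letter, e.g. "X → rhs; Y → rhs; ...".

  step 1 ⇒ step 2: BABBCBCBBC ⇒ BC·BBC·BC·BC·BA·BC·BA·BC·BC·BA
    A ↦ BBC
    B ↦ BC
    C ↦ BA

A->BBC, B->BC, C->BA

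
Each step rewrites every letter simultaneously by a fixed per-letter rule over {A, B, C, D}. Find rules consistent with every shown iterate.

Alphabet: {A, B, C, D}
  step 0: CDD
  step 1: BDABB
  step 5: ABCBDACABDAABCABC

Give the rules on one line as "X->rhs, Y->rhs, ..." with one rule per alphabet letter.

A->C, B->A, C->BDA, D->B

  step 0 ⇒ step 1: CDD ⇒ BDA·B·B
    C ↦ BDA
    D ↦ B
    A ↦ C  (constrained at step 1)
    B ↦ A  (constrained at step 1)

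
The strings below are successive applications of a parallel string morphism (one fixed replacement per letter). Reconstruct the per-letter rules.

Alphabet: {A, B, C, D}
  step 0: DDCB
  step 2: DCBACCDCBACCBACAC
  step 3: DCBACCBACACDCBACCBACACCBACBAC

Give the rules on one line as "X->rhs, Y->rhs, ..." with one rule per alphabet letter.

  step 2 ⇒ step 3: DCBACCDCBACCBACAC ⇒ DCB·AC·C·B·AC·AC·DCB·AC·C·B·AC·AC·C·B·AC·B·AC
    A ↦ B
    B ↦ C
    C ↦ AC
    D ↦ DCB

A->B, B->C, C->AC, D->DCB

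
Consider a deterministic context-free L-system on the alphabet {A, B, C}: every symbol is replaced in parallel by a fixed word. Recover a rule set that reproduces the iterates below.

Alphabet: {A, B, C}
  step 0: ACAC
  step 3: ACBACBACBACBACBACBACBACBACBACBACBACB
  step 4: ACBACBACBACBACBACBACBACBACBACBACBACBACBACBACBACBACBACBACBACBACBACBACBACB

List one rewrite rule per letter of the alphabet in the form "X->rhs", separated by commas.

A->ACB, B->CB, C->A

  step 3 ⇒ step 4: ACBACBACBACBACBACBACBACBACBACBACBACB ⇒ ACB·A·CB·ACB·A·CB·ACB·A·CB·ACB·A·CB·ACB·A·CB·ACB·A·CB·ACB·A·CB·ACB·A·CB·ACB·A·CB·ACB·A·CB·ACB·A·CB·ACB·A·CB
    A ↦ ACB
    B ↦ CB
    C ↦ A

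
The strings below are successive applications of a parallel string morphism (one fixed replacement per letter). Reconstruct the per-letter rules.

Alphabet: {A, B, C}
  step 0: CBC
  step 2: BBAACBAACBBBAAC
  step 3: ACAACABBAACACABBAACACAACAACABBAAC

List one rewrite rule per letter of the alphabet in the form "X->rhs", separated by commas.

  step 2 ⇒ step 3: BBAACBAACBBBAAC ⇒ ACA·ACA·B·B·AAC·ACA·B·B·AAC·ACA·ACA·ACA·B·B·AAC
    A ↦ B
    B ↦ ACA
    C ↦ AAC

A->B, B->ACA, C->AAC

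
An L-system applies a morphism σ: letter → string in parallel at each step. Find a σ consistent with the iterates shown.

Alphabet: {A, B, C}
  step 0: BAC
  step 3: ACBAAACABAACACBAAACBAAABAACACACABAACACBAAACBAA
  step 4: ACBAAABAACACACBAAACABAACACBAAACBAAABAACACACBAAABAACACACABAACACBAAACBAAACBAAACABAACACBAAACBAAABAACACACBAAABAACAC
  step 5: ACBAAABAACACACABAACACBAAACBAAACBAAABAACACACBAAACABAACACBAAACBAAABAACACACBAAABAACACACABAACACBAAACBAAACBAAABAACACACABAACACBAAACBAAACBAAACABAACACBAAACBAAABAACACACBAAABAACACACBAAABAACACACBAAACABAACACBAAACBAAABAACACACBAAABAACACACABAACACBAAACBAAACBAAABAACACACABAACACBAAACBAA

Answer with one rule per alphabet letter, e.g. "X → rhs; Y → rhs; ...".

  step 4 ⇒ step 5: ACBAAABAACACACBAAACABAACACBAAACBAAABAACACACBAAABAACACACABAACACBAAACBAAACBAAACABAACACBAAACBAAABAACACACBAAABAACAC ⇒ AC·BAA·ABA·AC·AC·AC·ABA·AC·AC·BAA·AC·BAA·AC·BAA·ABA·AC·AC·AC·BAA·AC·ABA·AC·AC·BAA·AC·BAA·ABA·AC·AC·AC·BAA·ABA·AC·AC·AC·ABA·AC·AC·BAA·AC·BAA·AC·BAA·ABA·AC·AC·AC·ABA·AC·AC·BAA·AC·BAA·AC·BAA·AC·ABA·AC·AC·BAA·AC·BAA·ABA·AC·AC·AC·BAA·ABA·AC·AC·AC·BAA·ABA·AC·AC·AC·BAA·AC·ABA·AC·AC·BAA·AC·BAA·ABA·AC·AC·AC·BAA·ABA·AC·AC·AC·ABA·AC·AC·BAA·AC·BAA·AC·BAA·ABA·AC·AC·AC·ABA·AC·AC·BAA·AC·BAA
    A ↦ AC
    B ↦ ABA
    C ↦ BAA

A->AC, B->ABA, C->BAA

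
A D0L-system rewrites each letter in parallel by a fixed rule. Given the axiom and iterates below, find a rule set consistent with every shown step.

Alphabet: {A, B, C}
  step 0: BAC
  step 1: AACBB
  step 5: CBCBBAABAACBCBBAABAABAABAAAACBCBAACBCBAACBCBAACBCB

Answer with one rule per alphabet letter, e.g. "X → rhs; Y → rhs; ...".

A->CB, B->AA, C->B

  step 0 ⇒ step 1: BAC ⇒ AA·CB·B
    A ↦ CB
    B ↦ AA
    C ↦ B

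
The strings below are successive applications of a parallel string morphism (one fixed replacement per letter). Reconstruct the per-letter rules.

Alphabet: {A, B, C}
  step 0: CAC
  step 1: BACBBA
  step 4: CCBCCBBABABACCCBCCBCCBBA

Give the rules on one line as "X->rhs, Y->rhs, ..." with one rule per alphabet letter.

  step 0 ⇒ step 1: CAC ⇒ BA·CB·BA
    A ↦ CB
    C ↦ BA
    B ↦ C  (constrained at step 1)

A->CB, B->C, C->BA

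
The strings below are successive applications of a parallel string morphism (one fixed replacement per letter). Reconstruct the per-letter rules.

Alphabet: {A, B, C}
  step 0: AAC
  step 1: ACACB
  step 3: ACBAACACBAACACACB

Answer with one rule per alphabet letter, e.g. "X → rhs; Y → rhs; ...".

A->AC, B->AAC, C->B

  step 0 ⇒ step 1: AAC ⇒ AC·AC·B
    A ↦ AC
    C ↦ B
    B ↦ AAC  (constrained at step 1)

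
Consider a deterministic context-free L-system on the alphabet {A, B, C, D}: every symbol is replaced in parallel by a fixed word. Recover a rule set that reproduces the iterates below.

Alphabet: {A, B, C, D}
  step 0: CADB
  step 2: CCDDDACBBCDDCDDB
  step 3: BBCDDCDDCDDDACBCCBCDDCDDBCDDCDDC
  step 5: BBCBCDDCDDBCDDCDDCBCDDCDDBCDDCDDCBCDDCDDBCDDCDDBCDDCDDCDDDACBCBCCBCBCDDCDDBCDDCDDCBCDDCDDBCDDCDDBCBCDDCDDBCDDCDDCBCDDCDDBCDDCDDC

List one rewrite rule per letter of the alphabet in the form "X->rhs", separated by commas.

  step 2 ⇒ step 3: CCDDDACBBCDDCDDB ⇒ B·B·CDD·CDD·CDD·DAC·B·C·C·B·CDD·CDD·B·CDD·CDD·C
    A ↦ DAC
    B ↦ C
    C ↦ B
    D ↦ CDD

A->DAC, B->C, C->B, D->CDD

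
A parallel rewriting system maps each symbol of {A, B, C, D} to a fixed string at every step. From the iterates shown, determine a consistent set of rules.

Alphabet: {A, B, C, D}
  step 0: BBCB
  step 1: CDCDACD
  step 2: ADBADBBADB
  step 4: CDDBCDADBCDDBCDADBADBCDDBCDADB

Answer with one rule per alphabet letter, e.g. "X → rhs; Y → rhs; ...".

  step 1 ⇒ step 2: CDCDACD ⇒ A·DB·A·DB·B·A·DB
    A ↦ B
    C ↦ A
    D ↦ DB
  step 0 ⇒ step 1: BBCB ⇒ CD·CD·A·CD
    B ↦ CD

A->B, B->CD, C->A, D->DB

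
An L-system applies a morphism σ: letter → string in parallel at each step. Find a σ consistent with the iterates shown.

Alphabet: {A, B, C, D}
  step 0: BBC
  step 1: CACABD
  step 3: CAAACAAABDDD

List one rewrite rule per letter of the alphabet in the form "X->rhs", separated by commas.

A->D, B->CA, C->BD, D->A

  step 0 ⇒ step 1: BBC ⇒ CA·CA·BD
    B ↦ CA
    C ↦ BD
    A ↦ D  (constrained at step 1)
    D ↦ A  (constrained at step 1)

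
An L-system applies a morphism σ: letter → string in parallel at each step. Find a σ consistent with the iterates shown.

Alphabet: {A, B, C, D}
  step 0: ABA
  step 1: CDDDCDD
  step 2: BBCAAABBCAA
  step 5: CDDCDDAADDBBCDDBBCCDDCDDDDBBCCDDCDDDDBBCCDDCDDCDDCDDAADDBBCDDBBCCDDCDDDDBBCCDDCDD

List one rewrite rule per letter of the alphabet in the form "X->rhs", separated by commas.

A->CDD, B->D, C->BBC, D->A

  step 1 ⇒ step 2: CDDDCDD ⇒ BBC·A·A·A·BBC·A·A
    C ↦ BBC
    D ↦ A
  step 0 ⇒ step 1: ABA ⇒ CDD·D·CDD
    A ↦ CDD
  step 0 ⇒ step 1: ABA ⇒ CDD·D·CDD
    B ↦ D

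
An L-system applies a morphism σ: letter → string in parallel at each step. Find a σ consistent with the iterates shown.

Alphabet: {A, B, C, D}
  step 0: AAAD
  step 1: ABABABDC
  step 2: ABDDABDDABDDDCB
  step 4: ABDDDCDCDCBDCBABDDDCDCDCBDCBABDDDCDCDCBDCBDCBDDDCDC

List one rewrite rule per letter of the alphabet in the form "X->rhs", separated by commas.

  step 1 ⇒ step 2: ABABABDC ⇒ AB·DD·AB·DD·AB·DD·DC·B
    A ↦ AB
    B ↦ DD
    C ↦ B
    D ↦ DC

A->AB, B->DD, C->B, D->DC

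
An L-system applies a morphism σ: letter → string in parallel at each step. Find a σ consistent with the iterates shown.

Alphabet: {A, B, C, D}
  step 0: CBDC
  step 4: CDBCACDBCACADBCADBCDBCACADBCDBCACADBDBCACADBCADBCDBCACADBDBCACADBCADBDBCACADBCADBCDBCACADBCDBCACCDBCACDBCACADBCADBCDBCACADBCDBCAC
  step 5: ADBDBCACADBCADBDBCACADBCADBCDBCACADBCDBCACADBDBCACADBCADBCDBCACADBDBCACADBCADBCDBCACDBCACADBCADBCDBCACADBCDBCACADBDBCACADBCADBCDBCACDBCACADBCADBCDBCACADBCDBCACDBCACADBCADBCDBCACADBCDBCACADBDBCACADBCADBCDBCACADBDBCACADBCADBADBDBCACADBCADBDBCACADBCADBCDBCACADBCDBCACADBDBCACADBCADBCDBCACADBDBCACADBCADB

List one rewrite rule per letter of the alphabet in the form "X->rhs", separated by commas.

  step 4 ⇒ step 5: CDBCACDBCACADBCADBCDBCACADBCDBCACADBDBCACADBCADBCDBCACADBDBCACADBCADBDBCACADBCADBCDBCACADBCDBCACCDBCACDBCACADBCADBCDBCACADBCDBCAC ⇒ ADB·DB·CAC·ADB·C·ADB·DB·CAC·ADB·C·ADB·C·DB·CAC·ADB·C·DB·CAC·ADB·DB·CAC·ADB·C·ADB·C·DB·CAC·ADB·DB·CAC·ADB·C·ADB·C·DB·CAC·DB·CAC·ADB·C·ADB·C·DB·CAC·ADB·C·DB·CAC·ADB·DB·CAC·ADB·C·ADB·C·DB·CAC·DB·CAC·ADB·C·ADB·C·DB·CAC·ADB·C·DB·CAC·DB·CAC·ADB·C·ADB·C·DB·CAC·ADB·C·DB·CAC·ADB·DB·CAC·ADB·C·ADB·C·DB·CAC·ADB·DB·CAC·ADB·C·ADB·ADB·DB·CAC·ADB·C·ADB·DB·CAC·ADB·C·ADB·C·DB·CAC·ADB·C·DB·CAC·ADB·DB·CAC·ADB·C·ADB·C·DB·CAC·ADB·DB·CAC·ADB·C·ADB
    A ↦ C
    B ↦ CAC
    C ↦ ADB
    D ↦ DB

A->C, B->CAC, C->ADB, D->DB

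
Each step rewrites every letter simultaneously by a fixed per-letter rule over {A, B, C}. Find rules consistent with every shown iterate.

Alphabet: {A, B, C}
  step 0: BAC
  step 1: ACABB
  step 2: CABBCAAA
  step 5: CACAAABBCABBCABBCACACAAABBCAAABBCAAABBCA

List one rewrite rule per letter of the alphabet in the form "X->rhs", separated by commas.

  step 1 ⇒ step 2: ACABB ⇒ CA·BB·CA·A·A
    A ↦ CA
    B ↦ A
    C ↦ BB

A->CA, B->A, C->BB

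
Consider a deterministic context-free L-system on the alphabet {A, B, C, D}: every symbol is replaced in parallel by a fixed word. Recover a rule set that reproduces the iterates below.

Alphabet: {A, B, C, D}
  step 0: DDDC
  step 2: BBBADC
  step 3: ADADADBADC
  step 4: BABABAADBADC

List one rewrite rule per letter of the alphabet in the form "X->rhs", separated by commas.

  step 3 ⇒ step 4: ADADADBADC ⇒ B·A·B·A·B·A·AD·B·A·DC
    A ↦ B
    B ↦ AD
    C ↦ DC
    D ↦ A

A->B, B->AD, C->DC, D->A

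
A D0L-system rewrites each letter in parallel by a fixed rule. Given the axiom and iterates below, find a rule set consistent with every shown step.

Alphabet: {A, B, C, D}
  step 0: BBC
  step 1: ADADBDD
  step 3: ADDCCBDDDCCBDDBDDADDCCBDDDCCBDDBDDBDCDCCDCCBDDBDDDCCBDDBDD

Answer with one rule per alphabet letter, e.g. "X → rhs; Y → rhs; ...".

  step 0 ⇒ step 1: BBC ⇒ AD·AD·BDD
    B ↦ AD
    C ↦ BDD
    A ↦ BDC  (constrained at step 1)
    D ↦ DCC  (constrained at step 1)

A->BDC, B->AD, C->BDD, D->DCC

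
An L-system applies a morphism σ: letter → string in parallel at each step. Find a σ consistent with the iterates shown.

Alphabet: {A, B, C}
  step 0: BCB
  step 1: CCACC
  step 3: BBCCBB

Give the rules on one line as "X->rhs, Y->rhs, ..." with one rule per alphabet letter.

  step 0 ⇒ step 1: BCB ⇒ CC·A·CC
    B ↦ CC
    C ↦ A
    A ↦ B  (constrained at step 1)

A->B, B->CC, C->A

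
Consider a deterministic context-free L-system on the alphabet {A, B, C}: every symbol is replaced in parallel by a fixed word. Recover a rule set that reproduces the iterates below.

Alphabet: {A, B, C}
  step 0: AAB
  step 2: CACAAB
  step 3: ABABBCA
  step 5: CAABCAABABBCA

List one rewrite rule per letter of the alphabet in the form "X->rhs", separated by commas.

A->B, B->CA, C->A

  step 2 ⇒ step 3: CACAAB ⇒ A·B·A·B·B·CA
    A ↦ B
    B ↦ CA
    C ↦ A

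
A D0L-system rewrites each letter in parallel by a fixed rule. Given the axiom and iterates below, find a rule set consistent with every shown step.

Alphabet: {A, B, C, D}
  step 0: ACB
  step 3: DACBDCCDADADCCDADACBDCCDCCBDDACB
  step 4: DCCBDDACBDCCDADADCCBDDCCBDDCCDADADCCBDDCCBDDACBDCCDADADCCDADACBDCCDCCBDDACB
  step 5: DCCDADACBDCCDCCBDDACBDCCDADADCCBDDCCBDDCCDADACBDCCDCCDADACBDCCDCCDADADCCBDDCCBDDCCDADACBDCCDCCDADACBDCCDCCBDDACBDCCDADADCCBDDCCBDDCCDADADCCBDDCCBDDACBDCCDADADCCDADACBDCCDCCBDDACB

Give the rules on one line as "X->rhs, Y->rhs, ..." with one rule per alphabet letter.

  step 4 ⇒ step 5: DCCBDDACBDCCDADADCCBDDCCBDDCCDADADCCBDDCCBDDACBDCCDADADCCDADACBDCCDCCBDDACB ⇒ DCC·DA·DA·CB·DCC·DCC·BD·DA·CB·DCC·DA·DA·DCC·BD·DCC·BD·DCC·DA·DA·CB·DCC·DCC·DA·DA·CB·DCC·DCC·DA·DA·DCC·BD·DCC·BD·DCC·DA·DA·CB·DCC·DCC·DA·DA·CB·DCC·DCC·BD·DA·CB·DCC·DA·DA·DCC·BD·DCC·BD·DCC·DA·DA·DCC·BD·DCC·BD·DA·CB·DCC·DA·DA·DCC·DA·DA·CB·DCC·DCC·BD·DA·CB
    A ↦ BD
    B ↦ CB
    C ↦ DA
    D ↦ DCC

A->BD, B->CB, C->DA, D->DCC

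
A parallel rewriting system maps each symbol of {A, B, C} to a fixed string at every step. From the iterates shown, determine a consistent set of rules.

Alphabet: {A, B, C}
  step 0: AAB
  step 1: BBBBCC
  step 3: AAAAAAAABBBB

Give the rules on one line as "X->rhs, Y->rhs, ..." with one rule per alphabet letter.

A->BB, B->CC, C->A

  step 0 ⇒ step 1: AAB ⇒ BB·BB·CC
    A ↦ BB
    B ↦ CC
    C ↦ A  (constrained at step 1)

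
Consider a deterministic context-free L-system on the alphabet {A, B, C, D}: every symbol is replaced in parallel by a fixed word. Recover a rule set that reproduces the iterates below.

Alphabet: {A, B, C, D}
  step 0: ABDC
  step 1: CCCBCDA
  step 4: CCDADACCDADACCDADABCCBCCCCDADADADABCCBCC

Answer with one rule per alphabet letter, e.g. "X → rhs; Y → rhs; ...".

  step 0 ⇒ step 1: ABDC ⇒ C·CC·BC·DA
    A ↦ C
    B ↦ CC
    C ↦ DA
    D ↦ BC

A->C, B->CC, C->DA, D->BC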